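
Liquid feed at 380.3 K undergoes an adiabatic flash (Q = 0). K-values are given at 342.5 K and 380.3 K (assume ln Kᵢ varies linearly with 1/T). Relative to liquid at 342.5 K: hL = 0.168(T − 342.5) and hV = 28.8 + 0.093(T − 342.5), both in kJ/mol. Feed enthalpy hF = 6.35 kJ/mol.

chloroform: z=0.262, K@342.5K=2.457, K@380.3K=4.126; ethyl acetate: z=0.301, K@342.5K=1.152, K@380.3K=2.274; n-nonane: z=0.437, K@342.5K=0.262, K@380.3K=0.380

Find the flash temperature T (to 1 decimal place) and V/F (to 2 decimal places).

Adiabatic flash: solve Rachford–Rice at each trial T, then check hF = ψ·hV(T) + (1−ψ)·hL(T).
  T = 342.5 K: K = (2.457, 1.152, 0.262), RR gives ψ = 0.143, H_out = 4.124 kJ/mol
  T = 380.3 K: K = (4.126, 2.274, 0.380), RR gives ψ = 0.679, H_out = 23.980 kJ/mol
  T = 361.4 K: K = (3.227, 1.648, 0.319), RR gives ψ = 0.466, H_out = 15.928 kJ/mol
  T = 351.9 K: K = (2.824, 1.383, 0.290), RR gives ψ = 0.324, H_out = 10.669 kJ/mol
  T = 347.2 K: K = (2.637, 1.264, 0.276), RR gives ψ = 0.239, H_out = 7.592 kJ/mol
  T = 344.9 K: K = (2.548, 1.208, 0.269), RR gives ψ = 0.194, H_out = 5.948 kJ/mol
  T = 346.0 K: K = (2.590, 1.235, 0.272), RR gives ψ = 0.216, H_out = 6.747 kJ/mol
  T = 345.4 K: K = (2.567, 1.220, 0.270), RR gives ψ = 0.204, H_out = 6.314 kJ/mol
Linear interpolation between T = 345.4 (H_out = 6.314) and T = 346.0 (H_out = 6.747) on hF = 6.35 gives T ≈ 345.4 K, at which ψ = 0.20.

T = 345.4 K, V/F = 0.20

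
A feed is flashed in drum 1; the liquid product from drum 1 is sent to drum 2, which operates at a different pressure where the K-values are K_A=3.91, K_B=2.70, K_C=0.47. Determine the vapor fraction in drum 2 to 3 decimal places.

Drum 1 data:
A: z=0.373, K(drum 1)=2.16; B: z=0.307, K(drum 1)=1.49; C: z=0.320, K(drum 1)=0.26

V/F (drum 2) = 0.658

Drum 1:
Rachford–Rice: g(ψ₁) = Σ zᵢ(Kᵢ−1)/(1+ψ₁(Kᵢ−1)) = 0.
Feasibility: ΣzᵢKᵢ = 1.346, Σzᵢ/Kᵢ = 1.609 — both > 1, two phases present.
Newton–Raphson from ψ₁ = 0.37:
  ψ₁ = 0.370: g = 0.1040, g' = -0.631 → ψ₁ = 0.535
  ψ₁ = 0.535: g = -0.0057, g' = -0.717 → ψ₁ = 0.527
Converged at ψ₁ = 0.527.
Drum-1 compositions:
  A: x = 0.232, y = 0.500
  B: x = 0.244, y = 0.364
  C: x = 0.524, y = 0.136
Drum-2 feed = drum-1 liquid: z₂ = (0.2315, 0.2440, 0.5245).
Drum 2:
Iterate (Newton) starting at ψ₂ = 0.5:
  ψ₂ = 0.500: g = 0.1204, g' = -0.804 → ψ₂ = 0.650
  ψ₂ = 0.650: g = 0.0061, g' = -0.737 → ψ₂ = 0.658
Converged at ψ₂ = 0.658.
  A: x = 0.079, y = 0.311
  B: x = 0.115, y = 0.311
  C: x = 0.805, y = 0.379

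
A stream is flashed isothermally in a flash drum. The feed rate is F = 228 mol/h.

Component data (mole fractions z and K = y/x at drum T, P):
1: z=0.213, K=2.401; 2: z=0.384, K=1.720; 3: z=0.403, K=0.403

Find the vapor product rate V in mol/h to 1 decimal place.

Let ψ = V/F and solve Σ zᵢ(Kᵢ−1)/(1+ψ(Kᵢ−1)) = 0.
Check two-phase: ΣzᵢKᵢ = 1.334 > 1 and Σzᵢ/Kᵢ = 1.312 > 1, so g(0) = 0.334 > 0 and g(1) = -0.312 < 0.
Iterate (Newton) starting at ψ = 0.5:
  ψ = 0.500: g = 0.0358, g' = -0.544 → ψ = 0.566
  ψ = 0.566: g = -0.0004, g' = -0.558 → ψ = 0.565
Converged at ψ = 0.565.
Then V = ψ·F = 0.5651·228 = 128.8 mol/h and L = F − V = 99.2 mol/h.

V = 128.8 mol/h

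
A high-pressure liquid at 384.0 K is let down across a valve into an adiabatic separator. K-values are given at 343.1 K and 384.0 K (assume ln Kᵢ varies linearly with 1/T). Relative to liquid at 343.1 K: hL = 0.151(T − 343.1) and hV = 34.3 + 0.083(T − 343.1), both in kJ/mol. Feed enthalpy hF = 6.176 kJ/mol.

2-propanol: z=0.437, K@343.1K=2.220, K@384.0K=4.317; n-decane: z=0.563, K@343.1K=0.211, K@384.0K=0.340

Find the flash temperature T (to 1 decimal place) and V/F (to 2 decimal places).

Adiabatic flash: solve Rachford–Rice at each trial T, then check hF = ψ·hV(T) + (1−ψ)·hL(T).
  T = 343.1 K: K = (2.220, 0.211), RR gives ψ = 0.092, H_out = 3.169 kJ/mol
  T = 384.0 K: K = (4.317, 0.340), RR gives ψ = 0.492, H_out = 21.695 kJ/mol
  T = 363.6 K: K = (3.157, 0.272), RR gives ψ = 0.339, H_out = 14.248 kJ/mol
  T = 353.4 K: K = (2.663, 0.240), RR gives ψ = 0.237, H_out = 9.512 kJ/mol
  T = 348.2 K: K = (2.433, 0.225), RR gives ψ = 0.171, H_out = 6.580 kJ/mol
  T = 345.6 K: K = (2.323, 0.218), RR gives ψ = 0.133, H_out = 4.920 kJ/mol
  T = 346.9 K: K = (2.377, 0.222), RR gives ψ = 0.153, H_out = 5.769 kJ/mol
  T = 347.5 K: K = (2.403, 0.223), RR gives ψ = 0.161, H_out = 6.147 kJ/mol
Linear interpolation between T = 347.5 (H_out = 6.147) and T = 348.2 (H_out = 6.580) on hF = 6.176 gives T ≈ 347.5 K, at which ψ = 0.16.

T = 347.5 K, V/F = 0.16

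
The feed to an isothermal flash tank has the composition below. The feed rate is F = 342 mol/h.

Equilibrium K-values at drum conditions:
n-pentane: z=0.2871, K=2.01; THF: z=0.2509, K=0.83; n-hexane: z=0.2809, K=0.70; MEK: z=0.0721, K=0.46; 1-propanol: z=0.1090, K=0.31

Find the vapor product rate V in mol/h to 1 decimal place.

Rachford–Rice: g(β) = Σ zᵢ(Kᵢ−1)/(1+β(Kᵢ−1)) = 0.
g(0) = ΣzᵢKᵢ − 1 = 0.0489 and g(1) = 1 − Σzᵢ/Kᵢ = -0.3548, so a root lies in (0, 1).
Newton iteration, β⁰ = 0.49:
  β = 0.4900: g = -0.11792, g' = -0.3318 → β = 0.1346
  β = 0.1346: g = -0.00108, g' = -0.3495 → β = 0.1315
Converged at β = 0.1315.
Then V = β·F = 0.1315·342 = 45.0 mol/h and L = F − V = 297.0 mol/h.

V = 45.0 mol/h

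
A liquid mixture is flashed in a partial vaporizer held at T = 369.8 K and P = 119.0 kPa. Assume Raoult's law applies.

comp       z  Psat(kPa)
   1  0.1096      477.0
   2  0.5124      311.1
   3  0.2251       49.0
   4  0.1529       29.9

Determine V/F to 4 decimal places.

Raoult's law: Kᵢ = Pᵢˢᵃᵗ/P = Pᵢˢᵃᵗ/119.0.
  K_1 = 477.0/119.0 = 4.008403, K_2 = 311.1/119.0 = 2.614286, K_3 = 49.0/119.0 = 0.411765, K_4 = 29.9/119.0 = 0.251261
Material balance + equilibrium reduce to Σ zᵢ(Kᵢ−1)/(1+V/F(Kᵢ−1)) = 0.
Feasibility: ΣzᵢKᵢ = 1.9100, Σzᵢ/Kᵢ = 1.3785 — both > 1, two phases present.
Newton–Raphson from V/F = 0.5:
  V/F = 0.5000: g = 0.21881, g' = -0.9424 → V/F = 0.7322
  V/F = 0.7322: g = -0.00396, g' = -1.0375 → V/F = 0.7284
Converged at V/F = 0.7284.

V/F = 0.7284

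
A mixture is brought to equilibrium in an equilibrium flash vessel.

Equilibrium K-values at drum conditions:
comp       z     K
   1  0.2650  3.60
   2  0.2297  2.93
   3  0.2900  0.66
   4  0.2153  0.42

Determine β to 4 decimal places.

Rachford–Rice: g(β) = Σ zᵢ(Kᵢ−1)/(1+β(Kᵢ−1)) = 0.
g(0) = ΣzᵢKᵢ − 1 = 0.9088 and g(1) = 1 − Σzᵢ/Kᵢ = -0.1040, so a root lies in (0, 1).
Newton iteration, β⁰ = 0.5:
  β = 0.5000: g = 0.23050, g' = -0.7526 → β = 0.8063
  β = 0.8063: g = 0.02555, g' = -0.6370 → β = 0.8464
  β = 0.8464: g = -0.00012, g' = -0.6438 → β = 0.8462
Converged at β = 0.8462.

β = 0.8462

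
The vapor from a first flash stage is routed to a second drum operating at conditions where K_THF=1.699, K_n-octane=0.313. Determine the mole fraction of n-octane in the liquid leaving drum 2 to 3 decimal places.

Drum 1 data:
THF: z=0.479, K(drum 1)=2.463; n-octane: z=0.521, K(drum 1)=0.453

x_n-octane (drum 2) = 0.504

Drum 1:
Material balance + equilibrium reduce to Σ zᵢ(Kᵢ−1)/(1+ψ₁(Kᵢ−1)) = 0.
Feasibility: ΣzᵢKᵢ = 1.416, Σzᵢ/Kᵢ = 1.345 — both > 1, two phases present.
Newton–Raphson from ψ₁ = 0.69:
  ψ₁ = 0.690: g = -0.1090, g' = -0.656 → ψ₁ = 0.524
  ψ₁ = 0.524: g = -0.0027, g' = -0.635 → ψ₁ = 0.520
Converged at ψ₁ = 0.520.
Drum-1 compositions:
  THF: x = 0.272, y = 0.670
  n-octane: x = 0.728, y = 0.330
Drum-2 feed = drum-1 vapor: z₂ = (0.6703, 0.3297).
Drum 2:
Let ψ₂ = V/F and solve Σ zᵢ(Kᵢ−1)/(1+ψ₂(Kᵢ−1)) = 0.
Check two-phase: ΣzᵢKᵢ = 1.242 > 1 and Σzᵢ/Kᵢ = 1.448 > 1, so g(0) = 0.242 > 0 and g(1) = -0.448 < 0.
Newton iteration, ψ₂⁰ = 0.5:
  ψ₂ = 0.500: g = 0.0021, g' = -0.541 → ψ₂ = 0.504
Converged at ψ₂ = 0.504.
  THF: x = 0.496, y = 0.842
  n-octane: x = 0.504, y = 0.158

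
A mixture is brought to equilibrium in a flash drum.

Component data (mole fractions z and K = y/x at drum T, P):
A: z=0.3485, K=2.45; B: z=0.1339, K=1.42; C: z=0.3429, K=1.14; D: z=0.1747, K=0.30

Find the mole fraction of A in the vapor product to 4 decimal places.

y_A = 0.3794

Material balance + equilibrium reduce to Σ zᵢ(Kᵢ−1)/(1+ψ(Kᵢ−1)) = 0.
Feasibility: ΣzᵢKᵢ = 1.4873, Σzᵢ/Kᵢ = 1.1197 — both > 1, two phases present.
Newton iteration, ψ⁰ = 0.5:
  ψ = 0.5000: g = 0.19615, g' = -0.4709 → ψ = 0.9166
  ψ = 0.9166: g = -0.04109, g' = -0.8191 → ψ = 0.8664
  ψ = 0.8664: g = -0.00275, g' = -0.7148 → ψ = 0.8626
  ψ = 0.8626: g = -0.00001, g' = -0.7080 → ψ = 0.8625
Converged at ψ = 0.8625.
Compositions from xᵢ = zᵢ/(1+ψ(Kᵢ−1)), yᵢ = Kᵢxᵢ:
  A: x = 0.1548, y = 0.3794
  B: x = 0.0983, y = 0.1396
  C: x = 0.3060, y = 0.3488
  D: x = 0.4409, y = 0.1323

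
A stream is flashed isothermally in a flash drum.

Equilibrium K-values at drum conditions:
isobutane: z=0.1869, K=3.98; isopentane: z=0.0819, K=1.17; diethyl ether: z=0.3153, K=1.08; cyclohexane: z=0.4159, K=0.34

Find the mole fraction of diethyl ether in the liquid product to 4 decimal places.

x_diethyl ether = 0.3082

Let ψ = V/F and solve Σ zᵢ(Kᵢ−1)/(1+ψ(Kᵢ−1)) = 0.
Check two-phase: ΣzᵢKᵢ = 1.3216 > 1 and Σzᵢ/Kᵢ = 1.6321 > 1, so g(0) = 0.3216 > 0 and g(1) = -0.6321 < 0.
Newton–Raphson from ψ = 0.32:
  ψ = 0.3200: g = -0.02510, g' = -0.7301 → ψ = 0.2856
  ψ = 0.2856: g = 0.00055, g' = -0.7635 → ψ = 0.2863
Converged at ψ = 0.2863.
Compositions from xᵢ = zᵢ/(1+ψ(Kᵢ−1)), yᵢ = Kᵢxᵢ:
  isobutane: x = 0.1008, y = 0.4014
  isopentane: x = 0.0781, y = 0.0914
  diethyl ether: x = 0.3082, y = 0.3329
  cyclohexane: x = 0.5128, y = 0.1744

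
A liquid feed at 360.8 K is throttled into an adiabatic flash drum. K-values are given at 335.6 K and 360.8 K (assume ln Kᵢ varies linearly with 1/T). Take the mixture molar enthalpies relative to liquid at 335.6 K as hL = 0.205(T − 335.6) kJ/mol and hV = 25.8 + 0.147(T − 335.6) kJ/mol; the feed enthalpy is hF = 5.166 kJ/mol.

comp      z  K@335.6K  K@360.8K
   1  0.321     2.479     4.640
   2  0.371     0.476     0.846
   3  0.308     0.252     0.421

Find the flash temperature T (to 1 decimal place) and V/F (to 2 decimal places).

Adiabatic flash: solve Rachford–Rice at each trial T, then check hF = ψ·hV(T) + (1−ψ)·hL(T).
  T = 335.6 K: K = (2.479, 0.476, 0.252), RR gives ψ = 0.053, H_out = 1.379 kJ/mol
  T = 360.8 K: K = (4.640, 0.846, 0.421), RR gives ψ = 0.646, H_out = 20.900 kJ/mol
  T = 348.2 K: K = (3.430, 0.641, 0.329), RR gives ψ = 0.349, H_out = 11.331 kJ/mol
  T = 341.9 K: K = (2.925, 0.554, 0.289), RR gives ψ = 0.210, H_out = 6.628 kJ/mol
  T = 338.8 K: K = (2.698, 0.514, 0.270), RR gives ψ = 0.136, H_out = 4.152 kJ/mol
  T = 340.4 K: K = (2.813, 0.535, 0.280), RR gives ψ = 0.175, H_out = 5.450 kJ/mol
Linear interpolation between T = 338.8 (H_out = 4.152) and T = 340.4 (H_out = 5.450) on hF = 5.166 gives T ≈ 340.0 K, at which ψ = 0.17.

T = 340.0 K, V/F = 0.17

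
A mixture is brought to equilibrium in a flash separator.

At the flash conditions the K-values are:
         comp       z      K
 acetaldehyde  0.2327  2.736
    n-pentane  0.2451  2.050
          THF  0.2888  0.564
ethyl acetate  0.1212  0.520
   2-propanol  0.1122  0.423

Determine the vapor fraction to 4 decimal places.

Rachford–Rice: g(ψ) = Σ zᵢ(Kᵢ−1)/(1+ψ(Kᵢ−1)) = 0.
Feasibility: ΣzᵢKᵢ = 1.4125, Σzᵢ/Kᵢ = 1.2150 — both > 1, two phases present.
Iterate (Newton) starting at ψ = 0.47:
  ψ = 0.4700: g = 0.07245, g' = -0.5376 → ψ = 0.6048
  ψ = 0.6048: g = 0.00205, g' = -0.5128 → ψ = 0.6088
Converged at ψ = 0.6088.

ψ = 0.6088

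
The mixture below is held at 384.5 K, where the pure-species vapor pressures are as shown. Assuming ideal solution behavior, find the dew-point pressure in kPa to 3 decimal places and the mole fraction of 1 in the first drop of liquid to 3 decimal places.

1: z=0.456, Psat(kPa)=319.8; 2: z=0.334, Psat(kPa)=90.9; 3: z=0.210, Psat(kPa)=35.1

Pdew = 90.227 kPa, x_1 = 0.129

At the dew point ψ → 1, so Σzᵢ/Kᵢ = 1 with Kᵢ = Pᵢˢᵃᵗ/P ⇒ 1/P = Σzᵢ/Pᵢˢᵃᵗ.
1/P = 0.456/319.8 + 0.334/90.9 + 0.210/35.1 = 0.011083 ⇒ P = 90.227 kPa
xᵢ = zᵢP/Pᵢˢᵃᵗ ⇒ x_1 = 0.456·90.227/319.8 = 0.129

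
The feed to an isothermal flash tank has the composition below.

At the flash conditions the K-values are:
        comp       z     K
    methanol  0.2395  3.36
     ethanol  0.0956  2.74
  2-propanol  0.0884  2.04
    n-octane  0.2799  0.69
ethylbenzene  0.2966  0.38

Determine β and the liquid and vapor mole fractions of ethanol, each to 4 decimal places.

Rachford–Rice: g(β) = Σ zᵢ(Kᵢ−1)/(1+β(Kᵢ−1)) = 0.
g(0) = ΣzᵢKᵢ − 1 = 0.5528 and g(1) = 1 − Σzᵢ/Kᵢ = -0.3357, so a root lies in (0, 1).
Newton–Raphson from β = 0.5:
  β = 0.5000: g = 0.03952, g' = -0.6820 → β = 0.5579
  β = 0.5579: g = 0.00049, g' = -0.6672 → β = 0.5587
Converged at β = 0.5587.
Compositions from xᵢ = zᵢ/(1+β(Kᵢ−1)), yᵢ = Kᵢxᵢ:
  methanol: x = 0.1033, y = 0.3471
  ethanol: x = 0.0485, y = 0.1328
  2-propanol: x = 0.0559, y = 0.1141
  n-octane: x = 0.3385, y = 0.2336
  ethylbenzene: x = 0.4538, y = 0.1724

β = 0.5587, x_ethanol = 0.0485, y_ethanol = 0.1328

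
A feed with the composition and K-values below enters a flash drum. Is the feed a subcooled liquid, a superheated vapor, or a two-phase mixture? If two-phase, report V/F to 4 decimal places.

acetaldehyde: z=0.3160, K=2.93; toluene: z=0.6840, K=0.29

ΣzᵢKᵢ = 1.1242; Σzᵢ/Kᵢ = 2.4665.
Both exceed 1, so a two-phase solution exists.
Rachford–Rice: g(ψ) = Σ zᵢ(Kᵢ−1)/(1+ψ(Kᵢ−1)) = 0.
Binary case is linear: z₁(K₁−1)(1+ψ(K₂−1)) + z₂(K₂−1)(1+ψ(K₁−1)) = 0
⇒ ψ = [z₁(K₁−1)+z₂(K₂−1)] / [−(K₁−1)(K₂−1)] = 0.12424/1.37030 = 0.0907

two-phase, V/F = 0.0907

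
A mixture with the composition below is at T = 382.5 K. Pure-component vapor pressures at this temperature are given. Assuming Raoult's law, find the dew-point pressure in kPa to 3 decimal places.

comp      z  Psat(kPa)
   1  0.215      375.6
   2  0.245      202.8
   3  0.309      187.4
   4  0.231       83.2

Pdew = 161.139 kPa

At the dew point ψ → 1, so Σzᵢ/Kᵢ = 1 with Kᵢ = Pᵢˢᵃᵗ/P ⇒ 1/P = Σzᵢ/Pᵢˢᵃᵗ.
1/P = 0.215/375.6 + 0.245/202.8 + 0.309/187.4 + 0.231/83.2 = 0.006206 ⇒ P = 161.139 kPa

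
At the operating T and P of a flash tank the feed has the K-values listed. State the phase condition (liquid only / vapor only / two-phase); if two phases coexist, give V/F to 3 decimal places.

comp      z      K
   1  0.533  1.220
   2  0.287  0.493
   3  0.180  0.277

ΣzᵢKᵢ = 0.842; Σzᵢ/Kᵢ = 1.669.
Since ΣzᵢKᵢ < 1 the mixture is below its bubble point — single liquid phase.

liquid only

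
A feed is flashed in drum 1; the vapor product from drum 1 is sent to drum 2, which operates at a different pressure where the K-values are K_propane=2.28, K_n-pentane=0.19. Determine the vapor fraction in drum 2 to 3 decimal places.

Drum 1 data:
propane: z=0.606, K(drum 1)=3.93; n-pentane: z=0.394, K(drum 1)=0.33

Drum 1:
Material balance + equilibrium reduce to Σ zᵢ(Kᵢ−1)/(1+ψ₁(Kᵢ−1)) = 0.
Feasibility: ΣzᵢKᵢ = 2.512, Σzᵢ/Kᵢ = 1.348 — both > 1, two phases present.
Binary case is linear: z₁(K₁−1)(1+ψ₁(K₂−1)) + z₂(K₂−1)(1+ψ₁(K₁−1)) = 0
⇒ ψ₁ = [z₁(K₁−1)+z₂(K₂−1)] / [−(K₁−1)(K₂−1)] = 1.5116/1.9631 = 0.770
Drum-1 compositions:
  propane: x = 0.186, y = 0.731
  n-pentane: x = 0.814, y = 0.269
Drum-2 feed = drum-1 vapor: z₂ = (0.7314, 0.2686).
Drum 2:
Rachford–Rice: g(ψ₂) = Σ zᵢ(Kᵢ−1)/(1+ψ₂(Kᵢ−1)) = 0.
Feasibility: ΣzᵢKᵢ = 1.719, Σzᵢ/Kᵢ = 1.734 — both > 1, two phases present.
Binary case is linear: z₁(K₁−1)(1+ψ₂(K₂−1)) + z₂(K₂−1)(1+ψ₂(K₁−1)) = 0
⇒ ψ₂ = [z₁(K₁−1)+z₂(K₂−1)] / [−(K₁−1)(K₂−1)] = 0.7187/1.0368 = 0.693
  propane: x = 0.388, y = 0.884
  n-pentane: x = 0.612, y = 0.116

V/F (drum 2) = 0.693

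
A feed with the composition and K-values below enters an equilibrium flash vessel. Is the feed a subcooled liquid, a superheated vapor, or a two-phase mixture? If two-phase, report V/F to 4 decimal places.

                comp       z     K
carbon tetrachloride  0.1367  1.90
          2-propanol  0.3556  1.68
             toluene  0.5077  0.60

two-phase, V/F = 0.5423

ΣzᵢKᵢ = 1.1618; Σzᵢ/Kᵢ = 1.1298.
Both exceed 1, so a two-phase solution exists.
Rachford–Rice: g(ψ) = Σ zᵢ(Kᵢ−1)/(1+ψ(Kᵢ−1)) = 0.
Newton–Raphson from ψ = 0.5:
  ψ = 0.5000: g = 0.01145, g' = -0.2712 → ψ = 0.5422
  ψ = 0.5422: g = 0.00002, g' = -0.2702 → ψ = 0.5423
Converged at ψ = 0.5423.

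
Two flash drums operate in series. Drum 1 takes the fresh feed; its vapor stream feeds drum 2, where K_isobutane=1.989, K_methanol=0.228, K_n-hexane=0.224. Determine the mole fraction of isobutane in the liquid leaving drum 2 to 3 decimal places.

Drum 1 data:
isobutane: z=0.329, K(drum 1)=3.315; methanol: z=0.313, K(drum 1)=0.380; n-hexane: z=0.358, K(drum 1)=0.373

x_isobutane (drum 2) = 0.439

Drum 1:
Material balance + equilibrium reduce to Σ zᵢ(Kᵢ−1)/(1+ψ₁(Kᵢ−1)) = 0.
g(0) = ΣzᵢKᵢ − 1 = 0.343 and g(1) = 1 − Σzᵢ/Kᵢ = -0.883, so a root lies in (0, 1).
Newton–Raphson from ψ₁ = 0.69:
  ψ₁ = 0.690: g = -0.4415, g' = -1.066 → ψ₁ = 0.276
  ψ₁ = 0.276: g = -0.0407, g' = -1.038 → ψ₁ = 0.237
  ψ₁ = 0.237: g = 0.0011, g' = -1.095 → ψ₁ = 0.238
Converged at ψ₁ = 0.238.
Drum-1 compositions:
  isobutane: x = 0.212, y = 0.704
  methanol: x = 0.367, y = 0.139
  n-hexane: x = 0.421, y = 0.157
Drum-2 feed = drum-1 vapor: z₂ = (0.7036, 0.1395, 0.1569).
Drum 2:
Material balance + equilibrium reduce to Σ zᵢ(Kᵢ−1)/(1+ψ₂(Kᵢ−1)) = 0.
Feasibility: ΣzᵢKᵢ = 1.466, Σzᵢ/Kᵢ = 1.666 — both > 1, two phases present.
Newton–Raphson from ψ₂ = 0.5:
  ψ₂ = 0.500: g = 0.0913, g' = -0.781 → ψ₂ = 0.617
  ψ₂ = 0.617: g = -0.0070, g' = -0.916 → ψ₂ = 0.609
Converged at ψ₂ = 0.609.
  isobutane: x = 0.439, y = 0.873
  methanol: x = 0.263, y = 0.060
  n-hexane: x = 0.298, y = 0.067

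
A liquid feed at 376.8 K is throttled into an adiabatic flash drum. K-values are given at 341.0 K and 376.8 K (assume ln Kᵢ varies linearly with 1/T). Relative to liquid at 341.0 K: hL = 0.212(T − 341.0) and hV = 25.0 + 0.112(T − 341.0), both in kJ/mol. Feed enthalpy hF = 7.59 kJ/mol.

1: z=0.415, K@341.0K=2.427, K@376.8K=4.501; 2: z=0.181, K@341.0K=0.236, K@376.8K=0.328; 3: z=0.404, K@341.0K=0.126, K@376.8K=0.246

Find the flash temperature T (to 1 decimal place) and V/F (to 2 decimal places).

T = 352.3 K, V/F = 0.22

Adiabatic flash: solve Rachford–Rice at each trial T, then check hF = ψ·hV(T) + (1−ψ)·hL(T).
  T = 341.0 K: K = (2.427, 0.236, 0.126), RR gives ψ = 0.084, H_out = 2.099 kJ/mol
  T = 376.8 K: K = (4.501, 0.328, 0.246), RR gives ψ = 0.402, H_out = 16.197 kJ/mol
  T = 358.9 K: K = (3.356, 0.281, 0.179), RR gives ψ = 0.277, H_out = 10.220 kJ/mol
  T = 349.9 K: K = (2.863, 0.258, 0.151), RR gives ψ = 0.194, H_out = 6.569 kJ/mol
  T = 354.4 K: K = (3.103, 0.269, 0.164), RR gives ψ = 0.238, H_out = 8.474 kJ/mol
  T = 352.1 K: K = (2.979, 0.263, 0.157), RR gives ψ = 0.216, H_out = 7.523 kJ/mol
Linear interpolation between T = 352.1 (H_out = 7.523) and T = 354.4 (H_out = 8.474) on hF = 7.59 gives T ≈ 352.3 K, at which ψ = 0.22.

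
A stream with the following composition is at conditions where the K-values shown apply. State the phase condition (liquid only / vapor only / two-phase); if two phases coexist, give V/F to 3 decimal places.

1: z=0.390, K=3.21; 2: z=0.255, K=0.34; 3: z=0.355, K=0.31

two-phase, V/F = 0.300

ΣzᵢKᵢ = 1.449; Σzᵢ/Kᵢ = 2.017.
Both exceed 1, so a two-phase solution exists.
Material balance + equilibrium reduce to Σ zᵢ(Kᵢ−1)/(1+ψ(Kᵢ−1)) = 0.
Newton–Raphson from ψ = 0.47:
  ψ = 0.470: g = -0.1837, g' = -1.062 → ψ = 0.297
  ψ = 0.297: g = 0.0030, g' = -1.134 → ψ = 0.300
Converged at ψ = 0.300.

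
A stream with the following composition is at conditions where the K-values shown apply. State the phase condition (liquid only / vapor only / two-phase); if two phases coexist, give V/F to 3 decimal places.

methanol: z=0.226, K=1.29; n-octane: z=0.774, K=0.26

ΣzᵢKᵢ = 0.493; Σzᵢ/Kᵢ = 3.152.
Since ΣzᵢKᵢ < 1 the mixture is below its bubble point — single liquid phase.

liquid only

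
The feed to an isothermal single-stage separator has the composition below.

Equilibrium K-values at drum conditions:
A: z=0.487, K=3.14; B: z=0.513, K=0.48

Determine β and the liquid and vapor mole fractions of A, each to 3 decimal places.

β = 0.697, x_A = 0.195, y_A = 0.614

Let β = V/F and solve Σ zᵢ(Kᵢ−1)/(1+β(Kᵢ−1)) = 0.
Feasibility: ΣzᵢKᵢ = 1.775, Σzᵢ/Kᵢ = 1.224 — both > 1, two phases present.
Binary case is linear: z₁(K₁−1)(1+β(K₂−1)) + z₂(K₂−1)(1+β(K₁−1)) = 0
⇒ β = [z₁(K₁−1)+z₂(K₂−1)] / [−(K₁−1)(K₂−1)] = 0.7754/1.1128 = 0.697
Compositions from xᵢ = zᵢ/(1+β(Kᵢ−1)), yᵢ = Kᵢxᵢ:
  A: x = 0.195, y = 0.614
  B: x = 0.805, y = 0.386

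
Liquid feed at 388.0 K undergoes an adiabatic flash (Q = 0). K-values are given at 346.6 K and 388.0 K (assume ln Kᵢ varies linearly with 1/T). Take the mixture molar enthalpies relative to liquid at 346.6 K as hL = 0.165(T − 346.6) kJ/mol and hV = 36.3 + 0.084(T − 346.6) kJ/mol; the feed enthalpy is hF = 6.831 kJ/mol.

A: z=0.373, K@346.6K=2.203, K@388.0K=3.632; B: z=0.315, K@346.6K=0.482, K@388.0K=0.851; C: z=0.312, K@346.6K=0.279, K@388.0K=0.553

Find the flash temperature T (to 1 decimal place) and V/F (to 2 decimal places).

T = 351.4 K, V/F = 0.17

Adiabatic flash: solve Rachford–Rice at each trial T, then check hF = ψ·hV(T) + (1−ψ)·hL(T).
  T = 346.6 K: K = (2.203, 0.482, 0.279), RR gives ψ = 0.081, H_out = 2.923 kJ/mol
  T = 388.0 K: K = (3.632, 0.851, 0.553), RR gives ψ = 0.909, H_out = 36.794 kJ/mol
  T = 367.3 K: K = (2.869, 0.651, 0.400), RR gives ψ = 0.438, H_out = 18.568 kJ/mol
  T = 357.0 K: K = (2.525, 0.563, 0.336), RR gives ψ = 0.262, H_out = 11.022 kJ/mol
  T = 351.8 K: K = (2.361, 0.521, 0.307), RR gives ψ = 0.174, H_out = 7.104 kJ/mol
  T = 349.2 K: K = (2.281, 0.502, 0.293), RR gives ψ = 0.128, H_out = 5.057 kJ/mol
  T = 350.5 K: K = (2.321, 0.511, 0.300), RR gives ψ = 0.151, H_out = 6.090 kJ/mol
Linear interpolation between T = 350.5 (H_out = 6.090) and T = 351.8 (H_out = 7.104) on hF = 6.831 gives T ≈ 351.4 K, at which ψ = 0.17.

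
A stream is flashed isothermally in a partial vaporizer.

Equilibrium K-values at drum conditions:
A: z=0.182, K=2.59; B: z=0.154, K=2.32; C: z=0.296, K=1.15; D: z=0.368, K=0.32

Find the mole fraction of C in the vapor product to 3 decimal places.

y_C = 0.321

Newton iteration, ψ⁰ = 0.55:
  ψ = 0.550: g = -0.0866, g' = -0.661 → ψ = 0.419
  ψ = 0.419: g = -0.0036, g' = -0.616 → ψ = 0.413
Converged at ψ = 0.413.
Compositions from xᵢ = zᵢ/(1+ψ(Kᵢ−1)), yᵢ = Kᵢxᵢ:
  A: x = 0.110, y = 0.284
  B: x = 0.100, y = 0.231
  C: x = 0.279, y = 0.321
  D: x = 0.512, y = 0.164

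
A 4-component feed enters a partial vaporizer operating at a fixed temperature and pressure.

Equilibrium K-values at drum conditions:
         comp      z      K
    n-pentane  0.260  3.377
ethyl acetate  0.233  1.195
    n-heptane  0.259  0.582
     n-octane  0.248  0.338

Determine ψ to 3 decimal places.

Let ψ = V/F and solve Σ zᵢ(Kᵢ−1)/(1+ψ(Kᵢ−1)) = 0.
g(0) = ΣzᵢKᵢ − 1 = 0.391 and g(1) = 1 − Σzᵢ/Kᵢ = -0.451, so a root lies in (0, 1).
Newton iteration, ψ⁰ = 0.5:
  ψ = 0.500: g = -0.0585, g' = -0.629 → ψ = 0.407
  ψ = 0.407: g = 0.0010, g' = -0.656 → ψ = 0.409
Converged at ψ = 0.409.

ψ = 0.409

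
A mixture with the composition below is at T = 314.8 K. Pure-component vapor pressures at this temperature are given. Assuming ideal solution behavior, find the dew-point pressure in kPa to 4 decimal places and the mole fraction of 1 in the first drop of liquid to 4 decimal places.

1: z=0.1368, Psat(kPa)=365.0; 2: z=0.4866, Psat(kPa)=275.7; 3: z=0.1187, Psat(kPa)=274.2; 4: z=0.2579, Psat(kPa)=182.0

At the dew point ψ → 1, so Σzᵢ/Kᵢ = 1 with Kᵢ = Pᵢˢᵃᵗ/P ⇒ 1/P = Σzᵢ/Pᵢˢᵃᵗ.
1/P = 0.1368/365.0 + 0.4866/275.7 + 0.1187/274.2 + 0.2579/182.0 = 0.0039897 ⇒ P = 250.6463 kPa
xᵢ = zᵢP/Pᵢˢᵃᵗ ⇒ x_1 = 0.1368·250.6463/365.0 = 0.0939

Pdew = 250.6463 kPa, x_1 = 0.0939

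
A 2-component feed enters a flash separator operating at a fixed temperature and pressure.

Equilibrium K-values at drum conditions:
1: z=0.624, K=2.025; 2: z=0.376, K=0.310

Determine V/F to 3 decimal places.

V/F = 0.538

Rachford–Rice: g(V/F) = Σ zᵢ(Kᵢ−1)/(1+V/F(Kᵢ−1)) = 0.
Feasibility: ΣzᵢKᵢ = 1.380, Σzᵢ/Kᵢ = 1.521 — both > 1, two phases present.
Newton iteration, V/F⁰ = 0.5:
  V/F = 0.500: g = 0.0268, g' = -0.704 → V/F = 0.538
Converged at V/F = 0.538.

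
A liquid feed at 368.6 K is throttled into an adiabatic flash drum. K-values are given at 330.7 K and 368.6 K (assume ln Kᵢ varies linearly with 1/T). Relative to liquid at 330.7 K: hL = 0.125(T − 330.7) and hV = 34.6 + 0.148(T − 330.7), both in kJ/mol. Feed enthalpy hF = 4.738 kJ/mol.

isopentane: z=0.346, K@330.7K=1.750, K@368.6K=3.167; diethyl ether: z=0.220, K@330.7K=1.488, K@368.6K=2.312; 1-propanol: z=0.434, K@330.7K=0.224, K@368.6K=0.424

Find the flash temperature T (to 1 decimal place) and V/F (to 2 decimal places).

T = 333.1 K, V/F = 0.13

Adiabatic flash: solve Rachford–Rice at each trial T, then check hF = ψ·hV(T) + (1−ψ)·hL(T).
  T = 330.7 K: K = (1.750, 1.488, 0.224), RR gives ψ = 0.059, H_out = 2.036 kJ/mol
  T = 368.6 K: K = (3.167, 2.312, 0.424), RR gives ψ = 0.738, H_out = 30.929 kJ/mol
  T = 349.6 K: K = (2.390, 1.876, 0.313), RR gives ψ = 0.454, H_out = 18.258 kJ/mol
  T = 340.1 K: K = (2.053, 1.675, 0.266), RR gives ψ = 0.288, H_out = 11.192 kJ/mol
  T = 335.4 K: K = (1.897, 1.580, 0.244), RR gives ψ = 0.185, H_out = 7.025 kJ/mol
  T = 333.0 K: K = (1.821, 1.533, 0.234), RR gives ψ = 0.125, H_out = 4.607 kJ/mol
Linear interpolation between T = 333.0 (H_out = 4.607) and T = 335.4 (H_out = 7.025) on hF = 4.738 gives T ≈ 333.1 K, at which ψ = 0.13.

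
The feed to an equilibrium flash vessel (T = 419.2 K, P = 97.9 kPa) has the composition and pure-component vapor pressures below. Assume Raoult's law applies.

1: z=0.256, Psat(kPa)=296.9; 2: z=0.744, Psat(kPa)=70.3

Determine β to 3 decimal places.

Raoult's law: Kᵢ = Pᵢˢᵃᵗ/P = Pᵢˢᵃᵗ/97.9.
  K_1 = 296.9/97.9 = 3.03269, K_2 = 70.3/97.9 = 0.71808
Iterate (Newton) starting at β = 0.5:
  β = 0.500: g = 0.0139, g' = -0.340 → β = 0.541
  β = 0.541: g = 0.0004, g' = -0.322 → β = 0.542
Converged at β = 0.542.

β = 0.542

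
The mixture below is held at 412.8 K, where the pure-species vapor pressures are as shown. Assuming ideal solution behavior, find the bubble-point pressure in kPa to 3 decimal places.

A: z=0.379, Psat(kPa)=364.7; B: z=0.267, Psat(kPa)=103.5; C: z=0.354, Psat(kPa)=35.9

Pbub = 178.564 kPa

At the bubble point ψ → 0, so ΣzᵢKᵢ = 1 with Kᵢ = Pᵢˢᵃᵗ/P ⇒ P = ΣzᵢPᵢˢᵃᵗ.
P = 0.379·364.7 + 0.267·103.5 + 0.354·35.9 = 178.564 kPa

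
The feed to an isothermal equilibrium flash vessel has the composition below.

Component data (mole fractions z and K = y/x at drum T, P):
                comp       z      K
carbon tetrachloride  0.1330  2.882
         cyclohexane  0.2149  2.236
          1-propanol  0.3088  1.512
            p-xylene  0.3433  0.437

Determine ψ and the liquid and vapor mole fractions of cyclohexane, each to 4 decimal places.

Newton iteration, ψ⁰ = 0.34:
  ψ = 0.3400: g = 0.23529, g' = -0.5631 → ψ = 0.7579
  ψ = 0.7579: g = 0.01711, g' = -0.5406 → ψ = 0.7895
  ψ = 0.7895: g = -0.00021, g' = -0.5540 → ψ = 0.7891
Converged at ψ = 0.7891.
Compositions from xᵢ = zᵢ/(1+ψ(Kᵢ−1)), yᵢ = Kᵢxᵢ:
  carbon tetrachloride: x = 0.0535, y = 0.1542
  cyclohexane: x = 0.1088, y = 0.2433
  1-propanol: x = 0.2199, y = 0.3325
  p-xylene: x = 0.6178, y = 0.2700

ψ = 0.7891, x_cyclohexane = 0.1088, y_cyclohexane = 0.2433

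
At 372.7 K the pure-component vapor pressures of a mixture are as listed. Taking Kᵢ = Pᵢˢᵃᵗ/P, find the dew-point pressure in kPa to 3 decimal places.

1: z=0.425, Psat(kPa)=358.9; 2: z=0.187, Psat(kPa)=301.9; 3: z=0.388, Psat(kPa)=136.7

At the dew point ψ → 1, so Σzᵢ/Kᵢ = 1 with Kᵢ = Pᵢˢᵃᵗ/P ⇒ 1/P = Σzᵢ/Pᵢˢᵃᵗ.
1/P = 0.425/358.9 + 0.187/301.9 + 0.388/136.7 = 0.004642 ⇒ P = 215.428 kPa

Pdew = 215.428 kPa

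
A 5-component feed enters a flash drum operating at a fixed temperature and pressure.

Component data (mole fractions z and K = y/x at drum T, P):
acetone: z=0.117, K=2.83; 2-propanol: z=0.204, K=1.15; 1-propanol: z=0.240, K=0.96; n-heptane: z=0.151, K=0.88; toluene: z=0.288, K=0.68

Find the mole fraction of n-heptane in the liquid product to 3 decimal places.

Rachford–Rice: g(ψ) = Σ zᵢ(Kᵢ−1)/(1+ψ(Kᵢ−1)) = 0.
Check two-phase: ΣzᵢKᵢ = 1.125 > 1 and Σzᵢ/Kᵢ = 1.064 > 1, so g(0) = 0.125 > 0 and g(1) = -0.064 < 0.
Newton–Raphson from ψ = 0.5:
  ψ = 0.500: g = 0.0015, g' = -0.155 → ψ = 0.510
Converged at ψ = 0.510.
Compositions from xᵢ = zᵢ/(1+ψ(Kᵢ−1)), yᵢ = Kᵢxᵢ:
  acetone: x = 0.061, y = 0.171
  2-propanol: x = 0.190, y = 0.218
  1-propanol: x = 0.245, y = 0.235
  n-heptane: x = 0.161, y = 0.142
  toluene: x = 0.344, y = 0.234

x_n-heptane = 0.161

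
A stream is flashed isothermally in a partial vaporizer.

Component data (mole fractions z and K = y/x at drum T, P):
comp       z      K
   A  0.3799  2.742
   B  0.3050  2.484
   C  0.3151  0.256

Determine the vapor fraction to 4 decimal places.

Newton–Raphson from ψ = 0.64:
  ψ = 0.6400: g = 0.09753, g' = -1.0701 → ψ = 0.7311
  ψ = 0.7311: g = -0.00593, g' = -1.2162 → ψ = 0.7263
  ψ = 0.7263: g = -0.00003, g' = -1.2058 → ψ = 0.7262
Converged at ψ = 0.7262.

ψ = 0.7262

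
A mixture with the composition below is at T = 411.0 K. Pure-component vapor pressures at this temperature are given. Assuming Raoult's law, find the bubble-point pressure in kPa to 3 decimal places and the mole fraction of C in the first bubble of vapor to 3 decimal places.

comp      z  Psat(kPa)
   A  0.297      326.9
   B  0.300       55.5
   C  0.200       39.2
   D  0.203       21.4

At the bubble point ψ → 0, so ΣzᵢKᵢ = 1 with Kᵢ = Pᵢˢᵃᵗ/P ⇒ P = ΣzᵢPᵢˢᵃᵗ.
P = 0.297·326.9 + 0.300·55.5 + 0.200·39.2 + 0.203·21.4 = 125.923 kPa
yᵢ = zᵢPᵢˢᵃᵗ/P ⇒ y_C = 0.200·39.2/125.923 = 0.062

Pbub = 125.923 kPa, y_C = 0.062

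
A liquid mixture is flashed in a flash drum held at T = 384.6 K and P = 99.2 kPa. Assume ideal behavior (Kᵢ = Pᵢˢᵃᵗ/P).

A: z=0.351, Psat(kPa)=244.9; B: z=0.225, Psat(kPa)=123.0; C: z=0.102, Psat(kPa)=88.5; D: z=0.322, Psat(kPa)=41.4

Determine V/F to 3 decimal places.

Raoult's law: Kᵢ = Pᵢˢᵃᵗ/P = Pᵢˢᵃᵗ/99.2.
  K_A = 244.9/99.2 = 2.46875, K_B = 123.0/99.2 = 1.23992, K_C = 88.5/99.2 = 0.89214, K_D = 41.4/99.2 = 0.41734
Rachford–Rice: g(V/F) = Σ zᵢ(Kᵢ−1)/(1+V/F(Kᵢ−1)) = 0.
Feasibility: ΣzᵢKᵢ = 1.371, Σzᵢ/Kᵢ = 1.210 — both > 1, two phases present.
Iterate (Newton) starting at V/F = 0.41:
  V/F = 0.410: g = 0.1129, g' = -0.496 → V/F = 0.638
  V/F = 0.638: g = 0.0026, g' = -0.490 → V/F = 0.643
Converged at V/F = 0.643.

V/F = 0.643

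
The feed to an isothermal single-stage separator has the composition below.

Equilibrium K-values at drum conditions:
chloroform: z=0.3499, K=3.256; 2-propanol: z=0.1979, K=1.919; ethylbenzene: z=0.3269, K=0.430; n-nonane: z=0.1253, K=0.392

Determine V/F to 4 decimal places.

Rachford–Rice: g(V/F) = Σ zᵢ(Kᵢ−1)/(1+V/F(Kᵢ−1)) = 0.
g(0) = ΣzᵢKᵢ − 1 = 0.7087 and g(1) = 1 − Σzᵢ/Kᵢ = -0.2905, so a root lies in (0, 1).
Newton iteration, V/F⁰ = 0.46:
  V/F = 0.4600: g = 0.15689, g' = -0.7958 → V/F = 0.6571
  V/F = 0.6571: g = 0.00656, g' = -0.7539 → V/F = 0.6658
Converged at V/F = 0.6658.

V/F = 0.6658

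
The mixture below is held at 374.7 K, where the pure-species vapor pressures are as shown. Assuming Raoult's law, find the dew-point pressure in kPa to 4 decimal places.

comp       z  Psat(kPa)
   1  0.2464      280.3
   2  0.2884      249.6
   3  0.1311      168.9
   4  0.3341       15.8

Pdew = 41.7427 kPa

At the dew point ψ → 1, so Σzᵢ/Kᵢ = 1 with Kᵢ = Pᵢˢᵃᵗ/P ⇒ 1/P = Σzᵢ/Pᵢˢᵃᵗ.
1/P = 0.2464/280.3 + 0.2884/249.6 + 0.1311/168.9 + 0.3341/15.8 = 0.0239563 ⇒ P = 41.7427 kPa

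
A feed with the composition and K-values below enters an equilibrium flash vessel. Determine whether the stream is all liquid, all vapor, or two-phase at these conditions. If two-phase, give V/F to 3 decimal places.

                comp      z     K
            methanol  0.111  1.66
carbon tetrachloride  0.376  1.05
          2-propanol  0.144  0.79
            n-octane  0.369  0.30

all liquid

ΣzᵢKᵢ = 0.804; Σzᵢ/Kᵢ = 1.837.
Since ΣzᵢKᵢ < 1 the mixture is below its bubble point — single liquid phase.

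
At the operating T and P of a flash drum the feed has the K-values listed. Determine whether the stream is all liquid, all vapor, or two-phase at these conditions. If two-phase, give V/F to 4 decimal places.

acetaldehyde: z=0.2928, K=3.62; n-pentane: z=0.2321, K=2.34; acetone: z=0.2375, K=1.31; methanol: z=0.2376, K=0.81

all vapor

ΣzᵢKᵢ = 2.1066; Σzᵢ/Kᵢ = 0.6547.
Since Σzᵢ/Kᵢ < 1 the mixture is above its dew point — single vapor phase.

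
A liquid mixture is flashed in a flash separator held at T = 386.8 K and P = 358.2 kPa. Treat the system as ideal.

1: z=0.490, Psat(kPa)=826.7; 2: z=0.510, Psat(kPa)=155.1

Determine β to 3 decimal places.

β = 0.474

Raoult's law: Kᵢ = Pᵢˢᵃᵗ/P = Pᵢˢᵃᵗ/358.2.
  K_1 = 826.7/358.2 = 2.30793, K_2 = 155.1/358.2 = 0.43300
Let β = V/F and solve Σ zᵢ(Kᵢ−1)/(1+β(Kᵢ−1)) = 0.
Check two-phase: ΣzᵢKᵢ = 1.352 > 1 and Σzᵢ/Kᵢ = 1.390 > 1, so g(0) = 0.352 > 0 and g(1) = -0.390 < 0.
Iterate (Newton) starting at β = 0.5:
  β = 0.500: g = -0.0161, g' = -0.626 → β = 0.474
Converged at β = 0.474.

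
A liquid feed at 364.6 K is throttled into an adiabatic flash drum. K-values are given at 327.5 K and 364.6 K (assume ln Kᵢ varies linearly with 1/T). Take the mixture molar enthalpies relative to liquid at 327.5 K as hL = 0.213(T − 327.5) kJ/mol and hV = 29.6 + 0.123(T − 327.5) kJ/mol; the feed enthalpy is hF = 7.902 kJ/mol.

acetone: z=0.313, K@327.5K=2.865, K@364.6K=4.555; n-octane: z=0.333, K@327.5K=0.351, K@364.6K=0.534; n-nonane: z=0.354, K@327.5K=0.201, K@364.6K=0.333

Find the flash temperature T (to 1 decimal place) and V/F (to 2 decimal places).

Adiabatic flash: solve Rachford–Rice at each trial T, then check hF = ψ·hV(T) + (1−ψ)·hL(T).
  T = 327.5 K: K = (2.865, 0.351, 0.201), RR gives ψ = 0.062, H_out = 1.846 kJ/mol
  T = 364.6 K: K = (4.555, 0.534, 0.333), RR gives ψ = 0.352, H_out = 17.147 kJ/mol
  T = 346.1 K: K = (3.660, 0.438, 0.262), RR gives ψ = 0.220, H_out = 10.106 kJ/mol
  T = 336.8 K: K = (3.249, 0.393, 0.231), RR gives ψ = 0.147, H_out = 6.212 kJ/mol
  T = 341.5 K: K = (3.453, 0.416, 0.246), RR gives ψ = 0.185, H_out = 8.225 kJ/mol
  T = 339.1 K: K = (3.348, 0.404, 0.238), RR gives ψ = 0.166, H_out = 7.210 kJ/mol
Linear interpolation between T = 339.1 (H_out = 7.210) and T = 341.5 (H_out = 8.225) on hF = 7.902 gives T ≈ 340.7 K, at which ψ = 0.18.

T = 340.7 K, V/F = 0.18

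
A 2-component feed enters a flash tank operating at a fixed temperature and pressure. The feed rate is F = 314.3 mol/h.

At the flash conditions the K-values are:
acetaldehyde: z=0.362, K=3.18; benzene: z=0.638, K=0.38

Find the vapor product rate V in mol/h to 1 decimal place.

V = 91.5 mol/h

Let β = V/F and solve Σ zᵢ(Kᵢ−1)/(1+β(Kᵢ−1)) = 0.
Check two-phase: ΣzᵢKᵢ = 1.394 > 1 and Σzᵢ/Kᵢ = 1.793 > 1, so g(0) = 0.394 > 0 and g(1) = -0.793 < 0.
Binary case is linear: z₁(K₁−1)(1+β(K₂−1)) + z₂(K₂−1)(1+β(K₁−1)) = 0
⇒ β = [z₁(K₁−1)+z₂(K₂−1)] / [−(K₁−1)(K₂−1)] = 0.3936/1.3516 = 0.291
Then V = β·F = 0.2912·314.3 = 91.5 mol/h and L = F − V = 222.8 mol/h.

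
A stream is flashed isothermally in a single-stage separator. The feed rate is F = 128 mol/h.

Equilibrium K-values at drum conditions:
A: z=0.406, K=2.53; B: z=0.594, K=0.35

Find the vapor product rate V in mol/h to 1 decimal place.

Rachford–Rice: g(V/F) = Σ zᵢ(Kᵢ−1)/(1+V/F(Kᵢ−1)) = 0.
g(0) = ΣzᵢKᵢ − 1 = 0.235 and g(1) = 1 − Σzᵢ/Kᵢ = -0.858, so a root lies in (0, 1).
Binary case is linear: z₁(K₁−1)(1+V/F(K₂−1)) + z₂(K₂−1)(1+V/F(K₁−1)) = 0
⇒ V/F = [z₁(K₁−1)+z₂(K₂−1)] / [−(K₁−1)(K₂−1)] = 0.2351/0.9945 = 0.236
Then V = V/F·F = 0.2364·128 = 30.3 mol/h and L = F − V = 97.7 mol/h.

V = 30.3 mol/h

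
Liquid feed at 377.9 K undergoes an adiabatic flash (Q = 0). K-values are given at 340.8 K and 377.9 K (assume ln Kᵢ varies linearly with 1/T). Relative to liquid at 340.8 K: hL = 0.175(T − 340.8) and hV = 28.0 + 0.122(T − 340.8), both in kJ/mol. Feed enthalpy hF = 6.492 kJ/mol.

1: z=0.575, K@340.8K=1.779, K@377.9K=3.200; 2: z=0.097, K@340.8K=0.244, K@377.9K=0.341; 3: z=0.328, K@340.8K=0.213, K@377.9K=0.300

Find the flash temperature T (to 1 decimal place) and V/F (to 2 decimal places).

T = 342.2 K, V/F = 0.22

Adiabatic flash: solve Rachford–Rice at each trial T, then check hF = ψ·hV(T) + (1−ψ)·hL(T).
  T = 340.8 K: K = (1.779, 0.244, 0.213), RR gives ψ = 0.192, H_out = 5.366 kJ/mol
  T = 377.9 K: K = (3.200, 0.341, 0.300), RR gives ψ = 0.639, H_out = 23.127 kJ/mol
  T = 359.4 K: K = (2.424, 0.291, 0.255), RR gives ψ = 0.482, H_out = 16.276 kJ/mol
  T = 350.1 K: K = (2.085, 0.267, 0.234), RR gives ψ = 0.366, H_out = 11.700 kJ/mol
  T = 345.5 K: K = (1.930, 0.256, 0.223), RR gives ψ = 0.290, H_out = 8.878 kJ/mol
  T = 343.1 K: K = (1.852, 0.250, 0.218), RR gives ψ = 0.243, H_out = 7.181 kJ/mol
Linear interpolation between T = 340.8 (H_out = 5.366) and T = 343.1 (H_out = 7.181) on hF = 6.492 gives T ≈ 342.2 K, at which ψ = 0.22.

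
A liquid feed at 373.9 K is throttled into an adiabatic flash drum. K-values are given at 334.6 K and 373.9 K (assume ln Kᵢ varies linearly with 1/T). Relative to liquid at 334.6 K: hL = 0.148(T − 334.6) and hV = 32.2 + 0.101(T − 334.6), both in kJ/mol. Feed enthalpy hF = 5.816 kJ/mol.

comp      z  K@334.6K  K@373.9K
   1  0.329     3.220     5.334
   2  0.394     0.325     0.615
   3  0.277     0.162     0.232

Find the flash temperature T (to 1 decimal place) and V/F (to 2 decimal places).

T = 337.7 K, V/F = 0.17

Adiabatic flash: solve Rachford–Rice at each trial T, then check hF = ψ·hV(T) + (1−ψ)·hL(T).
  T = 334.6 K: K = (3.220, 0.325, 0.162), RR gives ψ = 0.140, H_out = 4.520 kJ/mol
  T = 373.9 K: K = (5.334, 0.615, 0.232), RR gives ψ = 0.429, H_out = 18.831 kJ/mol
  T = 354.2 K: K = (4.200, 0.455, 0.196), RR gives ψ = 0.290, H_out = 11.978 kJ/mol
  T = 344.4 K: K = (3.691, 0.386, 0.179), RR gives ψ = 0.219, H_out = 8.408 kJ/mol
  T = 339.5 K: K = (3.451, 0.355, 0.170), RR gives ψ = 0.181, H_out = 6.518 kJ/mol
  T = 337.1 K: K = (3.337, 0.340, 0.166), RR gives ψ = 0.162, H_out = 5.555 kJ/mol
  T = 338.3 K: K = (3.394, 0.347, 0.168), RR gives ψ = 0.171, H_out = 6.040 kJ/mol
Linear interpolation between T = 337.1 (H_out = 5.555) and T = 338.3 (H_out = 6.040) on hF = 5.816 gives T ≈ 337.7 K, at which ψ = 0.17.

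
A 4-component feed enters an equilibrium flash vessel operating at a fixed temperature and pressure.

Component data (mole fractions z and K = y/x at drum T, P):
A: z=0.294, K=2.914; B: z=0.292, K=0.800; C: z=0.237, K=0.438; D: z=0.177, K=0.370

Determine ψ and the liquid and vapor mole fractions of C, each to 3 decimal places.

Rachford–Rice: g(ψ) = Σ zᵢ(Kᵢ−1)/(1+ψ(Kᵢ−1)) = 0.
Feasibility: ΣzᵢKᵢ = 1.260, Σzᵢ/Kᵢ = 1.485 — both > 1, two phases present.
Iterate (Newton) starting at ψ = 0.41:
  ψ = 0.410: g = -0.0717, g' = -0.606 → ψ = 0.292
  ψ = 0.292: g = 0.0032, g' = -0.669 → ψ = 0.296
Converged at ψ = 0.296.
Compositions from xᵢ = zᵢ/(1+ψ(Kᵢ−1)), yᵢ = Kᵢxᵢ:
  A: x = 0.188, y = 0.547
  B: x = 0.310, y = 0.248
  C: x = 0.284, y = 0.125
  D: x = 0.218, y = 0.081

ψ = 0.296, x_C = 0.284, y_C = 0.125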